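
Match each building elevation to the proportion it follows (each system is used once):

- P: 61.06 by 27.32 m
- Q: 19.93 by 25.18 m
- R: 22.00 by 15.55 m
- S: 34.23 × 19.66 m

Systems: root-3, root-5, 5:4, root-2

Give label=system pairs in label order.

Ratios: P ≈ 2.235; Q ≈ 1.263; R ≈ 1.415; S ≈ 1.741.
Targets: root-3 ≈ 1.732; root-5 ≈ 2.236; 5:4 ≈ 1.250; root-2 ≈ 1.414.

P=root-5, Q=5:4, R=root-2, S=root-3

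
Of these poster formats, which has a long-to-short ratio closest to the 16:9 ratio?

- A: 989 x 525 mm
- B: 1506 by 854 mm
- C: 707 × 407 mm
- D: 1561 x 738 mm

B

Target 16:9 ≈ 1.778.
A: 1.884 (Δ0.106)  B: 1.763 (Δ0.015)  C: 1.737 (Δ0.041)  D: 2.115 (Δ0.337)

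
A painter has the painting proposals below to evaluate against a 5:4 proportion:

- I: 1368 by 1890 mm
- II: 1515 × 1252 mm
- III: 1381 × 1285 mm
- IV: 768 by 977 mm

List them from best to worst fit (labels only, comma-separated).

Ratios: I = 1890 / 1368 ≈ 1.382; II = 1515 / 1252 ≈ 1.210; III = 1381 / 1285 ≈ 1.075; IV = 977 / 768 ≈ 1.272.
|Δ from 1.250|: I 0.132; II 0.040; III 0.175; IV 0.022.

IV, II, I, III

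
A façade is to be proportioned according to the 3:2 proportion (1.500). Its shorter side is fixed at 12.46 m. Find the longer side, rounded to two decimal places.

3:2 = 1.50000.
Longer side = 12.46 × 1.50000 ≈ 18.6900 → 18.69 m.

18.69 m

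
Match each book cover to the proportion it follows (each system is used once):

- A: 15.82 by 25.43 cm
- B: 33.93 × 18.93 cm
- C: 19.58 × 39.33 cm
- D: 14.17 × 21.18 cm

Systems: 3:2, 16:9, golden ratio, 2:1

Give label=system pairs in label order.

A=golden ratio, B=16:9, C=2:1, D=3:2

A = 25.43/15.82 ≈ 1.607 → golden ratio (1.618)
B = 33.93/18.93 ≈ 1.792 → 16:9 (1.778)
C = 39.33/19.58 ≈ 2.009 → 2:1 (2.000)
D = 21.18/14.17 ≈ 1.495 → 3:2 (1.500)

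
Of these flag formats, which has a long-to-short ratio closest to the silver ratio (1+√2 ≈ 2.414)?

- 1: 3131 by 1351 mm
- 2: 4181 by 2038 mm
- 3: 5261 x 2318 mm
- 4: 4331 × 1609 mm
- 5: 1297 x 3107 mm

Target silver ratio ≈ 2.414.
1: 2.318 (Δ0.096)  2: 2.052 (Δ0.362)  3: 2.270 (Δ0.144)  4: 2.692 (Δ0.278)  5: 2.396 (Δ0.018)

5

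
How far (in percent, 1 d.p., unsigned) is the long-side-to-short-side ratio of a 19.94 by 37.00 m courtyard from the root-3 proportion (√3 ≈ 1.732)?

7.1%

Ratio = 37.00 / 19.94 ≈ 1.8556.
Ideal root-3 ≈ 1.7321. |1.8556 − 1.7321| / 1.7321 ≈ 7.13% → 7.1%.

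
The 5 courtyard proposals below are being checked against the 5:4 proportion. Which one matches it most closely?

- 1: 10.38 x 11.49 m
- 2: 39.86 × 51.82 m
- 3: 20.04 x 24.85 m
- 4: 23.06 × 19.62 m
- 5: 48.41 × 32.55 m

Ratios (long/short): 1 ≈ 1.107; 2 ≈ 1.300; 3 ≈ 1.240; 4 ≈ 1.175; 5 ≈ 1.487.
5:4 ≈ 1.250; option 3 is nearest (Δ 0.010).

3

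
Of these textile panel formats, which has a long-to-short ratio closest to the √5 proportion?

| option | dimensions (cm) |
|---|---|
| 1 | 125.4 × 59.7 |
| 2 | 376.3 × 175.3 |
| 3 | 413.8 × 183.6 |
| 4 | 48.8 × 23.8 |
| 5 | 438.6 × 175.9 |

Ratios (long/short): 1 ≈ 2.101; 2 ≈ 2.147; 3 ≈ 2.254; 4 ≈ 2.050; 5 ≈ 2.493.
root-5 ≈ 2.236; option 3 is nearest (Δ 0.018).

3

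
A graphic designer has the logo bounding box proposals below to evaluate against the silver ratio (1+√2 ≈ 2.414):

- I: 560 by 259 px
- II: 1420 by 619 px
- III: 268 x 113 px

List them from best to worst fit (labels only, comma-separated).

I: 560/259 ≈ 2.162 → |2.162 − 2.414| = 0.252
II: 1420/619 ≈ 2.294 → |2.294 − 2.414| = 0.120
III: 268/113 ≈ 2.372 → |2.372 − 2.414| = 0.042

III, II, I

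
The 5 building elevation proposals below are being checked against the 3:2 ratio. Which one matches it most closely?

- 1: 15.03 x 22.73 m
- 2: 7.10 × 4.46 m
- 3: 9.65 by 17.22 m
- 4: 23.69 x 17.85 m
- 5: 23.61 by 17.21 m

1

Ratios (long/short): 1 ≈ 1.512; 2 ≈ 1.592; 3 ≈ 1.784; 4 ≈ 1.327; 5 ≈ 1.372.
3:2 ≈ 1.500; option 1 is nearest (Δ 0.012).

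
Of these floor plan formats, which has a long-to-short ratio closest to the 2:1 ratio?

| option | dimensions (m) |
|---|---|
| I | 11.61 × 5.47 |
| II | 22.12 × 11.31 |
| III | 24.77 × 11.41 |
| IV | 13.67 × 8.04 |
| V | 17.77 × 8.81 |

Ratios (long/short): I ≈ 2.122; II ≈ 1.956; III ≈ 2.171; IV ≈ 1.700; V ≈ 2.017.
2:1 ≈ 2.000; option V is nearest (Δ 0.017).

V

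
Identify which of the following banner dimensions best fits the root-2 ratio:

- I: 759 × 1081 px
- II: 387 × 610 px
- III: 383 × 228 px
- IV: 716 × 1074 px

Ratios (long/short): I ≈ 1.424; II ≈ 1.576; III ≈ 1.680; IV ≈ 1.500.
root-2 ≈ 1.414; option I is nearest (Δ 0.010).

I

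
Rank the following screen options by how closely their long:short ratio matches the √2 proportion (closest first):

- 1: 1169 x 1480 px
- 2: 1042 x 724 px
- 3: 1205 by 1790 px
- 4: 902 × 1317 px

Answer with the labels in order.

2, 4, 3, 1

Ratios: 1 = 1480 / 1169 ≈ 1.266; 2 = 1042 / 724 ≈ 1.439; 3 = 1790 / 1205 ≈ 1.485; 4 = 1317 / 902 ≈ 1.460.
|Δ from 1.414|: 1 0.148; 2 0.025; 3 0.071; 4 0.046.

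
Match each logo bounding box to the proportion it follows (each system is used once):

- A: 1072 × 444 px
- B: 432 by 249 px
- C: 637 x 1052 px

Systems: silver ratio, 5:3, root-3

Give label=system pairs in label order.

A = 1072/444 ≈ 2.414 → silver ratio (2.414)
B = 432/249 ≈ 1.735 → root-3 (1.732)
C = 1052/637 ≈ 1.651 → 5:3 (1.667)

A=silver ratio, B=root-3, C=5:3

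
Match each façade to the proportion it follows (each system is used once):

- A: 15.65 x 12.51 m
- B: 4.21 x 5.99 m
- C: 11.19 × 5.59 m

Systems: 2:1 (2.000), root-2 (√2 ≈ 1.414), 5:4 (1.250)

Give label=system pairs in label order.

A=5:4, B=root-2, C=2:1

Ratios: A ≈ 1.251; B ≈ 1.423; C ≈ 2.002.
Targets: 2:1 ≈ 2.000; root-2 ≈ 1.414; 5:4 ≈ 1.250.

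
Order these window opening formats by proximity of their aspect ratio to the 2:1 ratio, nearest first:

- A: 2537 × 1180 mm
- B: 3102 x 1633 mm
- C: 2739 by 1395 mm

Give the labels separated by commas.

A: 2537/1180 ≈ 2.150 → |2.150 − 2.000| = 0.150
B: 3102/1633 ≈ 1.900 → |1.900 − 2.000| = 0.100
C: 2739/1395 ≈ 1.963 → |1.963 − 2.000| = 0.037

C, B, A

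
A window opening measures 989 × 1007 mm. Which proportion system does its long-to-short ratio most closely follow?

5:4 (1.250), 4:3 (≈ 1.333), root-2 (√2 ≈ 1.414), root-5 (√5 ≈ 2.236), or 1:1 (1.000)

1007/989 ≈ 1.018. Nearest candidates are 1:1 (1.000, off by 0.018) and 5:4 (1.250, off by 0.232).

1:1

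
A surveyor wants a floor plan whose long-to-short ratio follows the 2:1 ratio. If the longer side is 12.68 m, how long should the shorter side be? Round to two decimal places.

2:1 = 2.00000.
Shorter side = 12.68 ÷ 2.00000 ≈ 6.3400 → 6.34 m.

6.34 m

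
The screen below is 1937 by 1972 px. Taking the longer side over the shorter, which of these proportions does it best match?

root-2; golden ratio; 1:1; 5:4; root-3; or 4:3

1:1

1972/1937 ≈ 1.018. Nearest candidates are 1:1 (1.000, off by 0.018) and 5:4 (1.250, off by 0.232).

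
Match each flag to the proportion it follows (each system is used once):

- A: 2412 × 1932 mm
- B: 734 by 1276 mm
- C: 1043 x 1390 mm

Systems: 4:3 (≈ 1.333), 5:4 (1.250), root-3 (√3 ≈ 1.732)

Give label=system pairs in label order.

Ratios: A ≈ 1.248; B ≈ 1.738; C ≈ 1.333.
Targets: 4:3 ≈ 1.333; 5:4 ≈ 1.250; root-3 ≈ 1.732.

A=5:4, B=root-3, C=4:3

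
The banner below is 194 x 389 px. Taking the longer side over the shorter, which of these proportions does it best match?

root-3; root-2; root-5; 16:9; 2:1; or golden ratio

389/194 ≈ 2.005. Nearest candidates are 2:1 (2.000, off by 0.005) and 16:9 (1.778, off by 0.227).

2:1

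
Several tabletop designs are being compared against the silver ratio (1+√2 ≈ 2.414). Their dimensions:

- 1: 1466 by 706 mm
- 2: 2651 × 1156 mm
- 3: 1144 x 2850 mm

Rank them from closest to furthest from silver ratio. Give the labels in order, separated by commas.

1: 1466/706 ≈ 2.076 → |2.076 − 2.414| = 0.338
2: 2651/1156 ≈ 2.293 → |2.293 − 2.414| = 0.121
3: 2850/1144 ≈ 2.491 → |2.491 − 2.414| = 0.077

3, 2, 1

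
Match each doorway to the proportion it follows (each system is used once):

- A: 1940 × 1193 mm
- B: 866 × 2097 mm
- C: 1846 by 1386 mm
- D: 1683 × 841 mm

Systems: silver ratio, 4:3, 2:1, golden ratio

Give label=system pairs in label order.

Ratios: A ≈ 1.626; B ≈ 2.421; C ≈ 1.332; D ≈ 2.001.
Targets: silver ratio ≈ 2.414; 4:3 ≈ 1.333; 2:1 ≈ 2.000; golden ratio ≈ 1.618.

A=golden ratio, B=silver ratio, C=4:3, D=2:1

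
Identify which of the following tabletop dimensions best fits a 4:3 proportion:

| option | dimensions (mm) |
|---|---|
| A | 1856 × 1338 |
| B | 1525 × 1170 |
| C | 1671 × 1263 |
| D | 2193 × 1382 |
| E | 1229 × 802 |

Target 4:3 ≈ 1.333.
A: 1.387 (Δ0.054)  B: 1.303 (Δ0.030)  C: 1.323 (Δ0.010)  D: 1.587 (Δ0.254)  E: 1.532 (Δ0.199)

C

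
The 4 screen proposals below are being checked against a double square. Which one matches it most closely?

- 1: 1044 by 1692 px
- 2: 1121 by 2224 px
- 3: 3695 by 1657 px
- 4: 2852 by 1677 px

2

Ratios (long/short): 1 ≈ 1.621; 2 ≈ 1.984; 3 ≈ 2.230; 4 ≈ 1.701.
2:1 ≈ 2.000; option 2 is nearest (Δ 0.016).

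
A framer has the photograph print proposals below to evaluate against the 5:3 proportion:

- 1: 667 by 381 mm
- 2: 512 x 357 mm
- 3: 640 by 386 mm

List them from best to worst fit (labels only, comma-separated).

Ratios: 1 = 667 / 381 ≈ 1.751; 2 = 512 / 357 ≈ 1.434; 3 = 640 / 386 ≈ 1.658.
|Δ from 1.667|: 1 0.084; 2 0.233; 3 0.009.

3, 1, 2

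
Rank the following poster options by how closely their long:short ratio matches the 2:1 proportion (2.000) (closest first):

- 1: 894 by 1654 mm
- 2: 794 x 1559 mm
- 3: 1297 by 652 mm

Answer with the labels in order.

3, 2, 1

Ratios: 1 = 1654 / 894 ≈ 1.850; 2 = 1559 / 794 ≈ 1.963; 3 = 1297 / 652 ≈ 1.989.
|Δ from 2.000|: 1 0.150; 2 0.037; 3 0.011.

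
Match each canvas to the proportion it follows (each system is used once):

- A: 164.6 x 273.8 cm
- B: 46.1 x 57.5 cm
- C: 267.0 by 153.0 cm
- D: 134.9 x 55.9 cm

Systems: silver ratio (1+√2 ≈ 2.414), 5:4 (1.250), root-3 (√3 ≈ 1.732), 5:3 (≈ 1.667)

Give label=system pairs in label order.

A=5:3, B=5:4, C=root-3, D=silver ratio

A = 273.8/164.6 ≈ 1.663 → 5:3 (1.667)
B = 57.5/46.1 ≈ 1.247 → 5:4 (1.250)
C = 267.0/153.0 ≈ 1.745 → root-3 (1.732)
D = 134.9/55.9 ≈ 2.413 → silver ratio (2.414)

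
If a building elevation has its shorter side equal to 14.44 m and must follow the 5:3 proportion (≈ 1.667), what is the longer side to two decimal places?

5:3 ≈ 1.66667.
Longer side = 14.44 × 1.66667 ≈ 24.0667 → 24.07 m.

24.07 m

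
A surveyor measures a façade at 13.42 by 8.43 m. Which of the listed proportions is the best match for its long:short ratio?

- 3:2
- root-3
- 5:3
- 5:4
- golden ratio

13.42/8.43 ≈ 1.592. Nearest candidates are golden ratio (1.618, off by 0.026) and 5:3 (1.667, off by 0.075).

golden ratio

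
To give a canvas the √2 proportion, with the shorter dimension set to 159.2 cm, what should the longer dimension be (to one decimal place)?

root-2 ≈ 1.41421.
Longer side = 159.2 × 1.41421 ≈ 225.142 → 225.1 cm.

225.1 cm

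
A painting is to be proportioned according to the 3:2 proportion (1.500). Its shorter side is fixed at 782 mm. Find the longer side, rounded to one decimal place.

3:2 = 1.50000.
Longer side = 782 × 1.50000 ≈ 1173.000 → 1173.0 mm.

1173.0 mm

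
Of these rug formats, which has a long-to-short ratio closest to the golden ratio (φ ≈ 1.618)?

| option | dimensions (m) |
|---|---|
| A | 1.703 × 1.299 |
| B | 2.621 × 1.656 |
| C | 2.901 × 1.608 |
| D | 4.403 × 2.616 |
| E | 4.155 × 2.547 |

Target golden ratio ≈ 1.618.
A: 1.311 (Δ0.307)  B: 1.583 (Δ0.035)  C: 1.804 (Δ0.186)  D: 1.683 (Δ0.065)  E: 1.631 (Δ0.013)

E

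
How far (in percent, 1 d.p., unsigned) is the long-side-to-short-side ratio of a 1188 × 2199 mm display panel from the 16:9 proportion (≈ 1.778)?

4.1%

Ratio = 2199 / 1188 ≈ 1.8510.
Ideal 16:9 ≈ 1.7778. |1.8510 − 1.7778| / 1.7778 ≈ 4.12% → 4.1%.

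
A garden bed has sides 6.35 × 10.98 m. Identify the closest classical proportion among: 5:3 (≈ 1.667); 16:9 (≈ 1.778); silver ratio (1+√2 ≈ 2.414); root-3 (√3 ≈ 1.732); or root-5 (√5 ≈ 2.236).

root-3

Ratio = 10.98 / 6.35 ≈ 1.729.
Distances: 5:3 1.667 (Δ 0.062); 16:9 1.778 (Δ 0.049); silver ratio 2.414 (Δ 0.685); root-3 1.732 (Δ 0.003); root-5 2.236 (Δ 0.507).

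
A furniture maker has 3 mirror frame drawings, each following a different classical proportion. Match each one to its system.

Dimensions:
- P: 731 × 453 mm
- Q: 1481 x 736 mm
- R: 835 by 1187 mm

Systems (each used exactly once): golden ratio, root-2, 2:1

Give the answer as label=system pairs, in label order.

P=golden ratio, Q=2:1, R=root-2

P = 731/453 ≈ 1.614 → golden ratio (1.618)
Q = 1481/736 ≈ 2.012 → 2:1 (2.000)
R = 1187/835 ≈ 1.422 → root-2 (1.414)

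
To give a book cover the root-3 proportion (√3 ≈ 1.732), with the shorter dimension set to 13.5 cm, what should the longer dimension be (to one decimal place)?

23.4 cm

root-3 ≈ 1.73205.
Longer side = 13.5 × 1.73205 ≈ 23.383 → 23.4 cm.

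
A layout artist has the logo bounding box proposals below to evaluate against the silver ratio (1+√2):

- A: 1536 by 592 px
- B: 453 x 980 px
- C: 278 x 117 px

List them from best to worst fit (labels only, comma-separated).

Ratios: A = 1536 / 592 ≈ 2.595; B = 980 / 453 ≈ 2.163; C = 278 / 117 ≈ 2.376.
|Δ from 2.414|: A 0.181; B 0.251; C 0.038.

C, A, B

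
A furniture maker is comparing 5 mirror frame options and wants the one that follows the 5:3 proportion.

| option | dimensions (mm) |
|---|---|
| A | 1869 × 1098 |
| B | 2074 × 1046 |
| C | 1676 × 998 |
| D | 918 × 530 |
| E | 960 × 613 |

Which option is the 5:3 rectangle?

Target 5:3 ≈ 1.667.
A: 1.702 (Δ0.035)  B: 1.983 (Δ0.316)  C: 1.679 (Δ0.012)  D: 1.732 (Δ0.065)  E: 1.566 (Δ0.101)

C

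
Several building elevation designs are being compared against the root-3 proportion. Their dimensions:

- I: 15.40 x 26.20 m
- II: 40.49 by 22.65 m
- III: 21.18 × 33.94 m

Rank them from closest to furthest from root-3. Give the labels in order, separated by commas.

Ratios: I = 26.20 / 15.40 ≈ 1.701; II = 40.49 / 22.65 ≈ 1.788; III = 33.94 / 21.18 ≈ 1.602.
|Δ from 1.732|: I 0.031; II 0.056; III 0.130.

I, II, III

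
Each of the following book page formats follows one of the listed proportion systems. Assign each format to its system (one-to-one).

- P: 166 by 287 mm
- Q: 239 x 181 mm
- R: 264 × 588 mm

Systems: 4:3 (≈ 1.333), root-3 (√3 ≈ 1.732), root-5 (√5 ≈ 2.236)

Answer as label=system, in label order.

Ratios: P ≈ 1.729; Q ≈ 1.320; R ≈ 2.227.
Targets: 4:3 ≈ 1.333; root-3 ≈ 1.732; root-5 ≈ 2.236.

P=root-3, Q=4:3, R=root-5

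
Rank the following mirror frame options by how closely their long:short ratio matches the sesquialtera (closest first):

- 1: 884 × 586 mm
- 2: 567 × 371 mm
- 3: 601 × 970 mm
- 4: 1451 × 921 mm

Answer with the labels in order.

1, 2, 4, 3

Ratios: 1 = 884 / 586 ≈ 1.509; 2 = 567 / 371 ≈ 1.528; 3 = 970 / 601 ≈ 1.614; 4 = 1451 / 921 ≈ 1.575.
|Δ from 1.500|: 1 0.009; 2 0.028; 3 0.114; 4 0.075.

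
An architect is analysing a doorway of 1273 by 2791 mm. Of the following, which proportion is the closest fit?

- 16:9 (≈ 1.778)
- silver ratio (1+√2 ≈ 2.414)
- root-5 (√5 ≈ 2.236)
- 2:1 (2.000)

root-5

2791/1273 ≈ 2.192. Nearest candidates are root-5 (2.236, off by 0.044) and 2:1 (2.000, off by 0.192).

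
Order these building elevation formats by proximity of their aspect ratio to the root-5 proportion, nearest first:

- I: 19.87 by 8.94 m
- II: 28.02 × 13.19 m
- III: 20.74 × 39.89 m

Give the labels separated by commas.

Ratios: I = 19.87 / 8.94 ≈ 2.223; II = 28.02 / 13.19 ≈ 2.124; III = 39.89 / 20.74 ≈ 1.923.
|Δ from 2.236|: I 0.013; II 0.112; III 0.313.

I, II, III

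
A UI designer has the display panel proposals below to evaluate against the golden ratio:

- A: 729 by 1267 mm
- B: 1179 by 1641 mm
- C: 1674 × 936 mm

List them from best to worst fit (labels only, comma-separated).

A: 1267/729 ≈ 1.738 → |1.738 − 1.618| = 0.120
B: 1641/1179 ≈ 1.392 → |1.392 − 1.618| = 0.226
C: 1674/936 ≈ 1.788 → |1.788 − 1.618| = 0.170

A, C, B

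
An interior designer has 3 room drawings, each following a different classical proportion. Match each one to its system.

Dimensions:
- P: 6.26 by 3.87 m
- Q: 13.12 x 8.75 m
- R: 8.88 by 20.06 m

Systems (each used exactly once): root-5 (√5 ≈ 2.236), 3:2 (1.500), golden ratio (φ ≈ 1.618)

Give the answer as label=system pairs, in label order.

P = 6.26/3.87 ≈ 1.618 → golden ratio (1.618)
Q = 13.12/8.75 ≈ 1.499 → 3:2 (1.500)
R = 20.06/8.88 ≈ 2.259 → root-5 (2.236)

P=golden ratio, Q=3:2, R=root-5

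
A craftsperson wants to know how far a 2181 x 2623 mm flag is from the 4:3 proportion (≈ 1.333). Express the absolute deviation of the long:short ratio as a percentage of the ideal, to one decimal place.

Ratio = 2623 / 2181 ≈ 1.2027.
Ideal 4:3 ≈ 1.3333. |1.2027 − 1.3333| / 1.3333 ≈ 9.80% → 9.8%.

9.8%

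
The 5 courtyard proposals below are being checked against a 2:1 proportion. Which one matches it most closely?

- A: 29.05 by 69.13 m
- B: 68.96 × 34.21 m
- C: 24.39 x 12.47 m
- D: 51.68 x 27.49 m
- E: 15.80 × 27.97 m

Target 2:1 ≈ 2.000.
A: 2.380 (Δ0.380)  B: 2.016 (Δ0.016)  C: 1.956 (Δ0.044)  D: 1.880 (Δ0.120)  E: 1.770 (Δ0.230)

B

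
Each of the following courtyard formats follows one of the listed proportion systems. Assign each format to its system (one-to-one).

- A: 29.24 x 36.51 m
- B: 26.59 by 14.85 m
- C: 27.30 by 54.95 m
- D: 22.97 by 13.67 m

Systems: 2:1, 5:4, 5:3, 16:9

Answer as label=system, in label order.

A = 36.51/29.24 ≈ 1.249 → 5:4 (1.250)
B = 26.59/14.85 ≈ 1.791 → 16:9 (1.778)
C = 54.95/27.30 ≈ 2.013 → 2:1 (2.000)
D = 22.97/13.67 ≈ 1.680 → 5:3 (1.667)

A=5:4, B=16:9, C=2:1, D=5:3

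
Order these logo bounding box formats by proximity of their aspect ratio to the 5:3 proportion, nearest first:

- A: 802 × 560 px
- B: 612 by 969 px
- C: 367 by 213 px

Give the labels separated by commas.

Ratios: A = 802 / 560 ≈ 1.432; B = 969 / 612 ≈ 1.583; C = 367 / 213 ≈ 1.723.
|Δ from 1.667|: A 0.235; B 0.084; C 0.056.

C, B, A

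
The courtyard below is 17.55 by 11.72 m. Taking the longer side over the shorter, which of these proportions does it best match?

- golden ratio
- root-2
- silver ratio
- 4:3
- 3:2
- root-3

17.55/11.72 ≈ 1.497. Nearest candidates are 3:2 (1.500, off by 0.003) and root-2 (1.414, off by 0.083).

3:2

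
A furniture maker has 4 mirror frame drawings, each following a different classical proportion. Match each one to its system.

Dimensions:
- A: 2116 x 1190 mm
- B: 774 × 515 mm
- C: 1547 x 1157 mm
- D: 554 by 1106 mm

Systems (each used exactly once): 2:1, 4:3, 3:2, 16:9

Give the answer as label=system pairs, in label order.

Ratios: A ≈ 1.778; B ≈ 1.503; C ≈ 1.337; D ≈ 1.996.
Targets: 2:1 ≈ 2.000; 4:3 ≈ 1.333; 3:2 ≈ 1.500; 16:9 ≈ 1.778.

A=16:9, B=3:2, C=4:3, D=2:1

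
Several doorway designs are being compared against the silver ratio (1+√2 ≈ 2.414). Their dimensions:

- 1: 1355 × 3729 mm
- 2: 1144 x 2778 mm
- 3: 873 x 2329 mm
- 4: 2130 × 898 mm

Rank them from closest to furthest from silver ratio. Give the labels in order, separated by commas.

2, 4, 3, 1

1: 3729/1355 ≈ 2.752 → |2.752 − 2.414| = 0.338
2: 2778/1144 ≈ 2.428 → |2.428 − 2.414| = 0.014
3: 2329/873 ≈ 2.668 → |2.668 − 2.414| = 0.254
4: 2130/898 ≈ 2.372 → |2.372 − 2.414| = 0.042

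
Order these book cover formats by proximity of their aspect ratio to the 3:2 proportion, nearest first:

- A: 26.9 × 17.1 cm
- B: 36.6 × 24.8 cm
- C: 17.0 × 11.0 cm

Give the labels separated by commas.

B, C, A

A: 26.9/17.1 ≈ 1.573 → |1.573 − 1.500| = 0.073
B: 36.6/24.8 ≈ 1.476 → |1.476 − 1.500| = 0.024
C: 17.0/11.0 ≈ 1.545 → |1.545 − 1.500| = 0.045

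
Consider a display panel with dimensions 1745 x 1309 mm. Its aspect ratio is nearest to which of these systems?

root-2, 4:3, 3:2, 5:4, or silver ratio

4:3

Ratio = 1745 / 1309 ≈ 1.333.
Distances: root-2 1.414 (Δ 0.081); 4:3 1.333 (Δ 0.000); 3:2 1.500 (Δ 0.167); 5:4 1.250 (Δ 0.083); silver ratio 2.414 (Δ 1.081).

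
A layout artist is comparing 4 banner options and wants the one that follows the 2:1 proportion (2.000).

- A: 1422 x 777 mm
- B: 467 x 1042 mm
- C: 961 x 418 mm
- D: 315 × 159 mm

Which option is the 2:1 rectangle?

D

Target 2:1 ≈ 2.000.
A: 1.830 (Δ0.170)  B: 2.231 (Δ0.231)  C: 2.299 (Δ0.299)  D: 1.981 (Δ0.019)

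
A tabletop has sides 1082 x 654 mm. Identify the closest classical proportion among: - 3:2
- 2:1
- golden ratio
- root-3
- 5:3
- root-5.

Ratio = 1082 / 654 ≈ 1.654.
Distances: 3:2 1.500 (Δ 0.154); 2:1 2.000 (Δ 0.346); golden ratio 1.618 (Δ 0.036); root-3 1.732 (Δ 0.078); 5:3 1.667 (Δ 0.013); root-5 2.236 (Δ 0.582).

5:3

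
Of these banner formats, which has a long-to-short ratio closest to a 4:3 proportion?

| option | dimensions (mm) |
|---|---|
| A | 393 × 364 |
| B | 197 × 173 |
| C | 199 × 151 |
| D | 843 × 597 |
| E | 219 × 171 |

C

Target 4:3 ≈ 1.333.
A: 1.080 (Δ0.253)  B: 1.139 (Δ0.194)  C: 1.318 (Δ0.015)  D: 1.412 (Δ0.079)  E: 1.281 (Δ0.052)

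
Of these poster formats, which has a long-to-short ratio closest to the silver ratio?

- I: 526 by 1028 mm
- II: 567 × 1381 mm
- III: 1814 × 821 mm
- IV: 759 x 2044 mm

II

Ratios (long/short): I ≈ 1.954; II ≈ 2.436; III ≈ 2.210; IV ≈ 2.693.
silver ratio ≈ 2.414; option II is nearest (Δ 0.022).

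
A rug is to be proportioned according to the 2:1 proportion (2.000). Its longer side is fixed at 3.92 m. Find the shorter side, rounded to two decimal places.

2:1 = 2.00000.
Shorter side = 3.92 ÷ 2.00000 ≈ 1.9600 → 1.96 m.

1.96 m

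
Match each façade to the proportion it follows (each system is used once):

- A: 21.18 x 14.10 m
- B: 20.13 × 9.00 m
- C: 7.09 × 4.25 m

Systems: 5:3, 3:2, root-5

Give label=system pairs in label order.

Ratios: A ≈ 1.502; B ≈ 2.237; C ≈ 1.668.
Targets: 5:3 ≈ 1.667; 3:2 ≈ 1.500; root-5 ≈ 2.236.

A=3:2, B=root-5, C=5:3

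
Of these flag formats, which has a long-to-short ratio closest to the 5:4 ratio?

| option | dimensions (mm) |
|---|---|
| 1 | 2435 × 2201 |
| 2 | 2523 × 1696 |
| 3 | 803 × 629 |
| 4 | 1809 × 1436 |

Ratios (long/short): 1 ≈ 1.106; 2 ≈ 1.488; 3 ≈ 1.277; 4 ≈ 1.260.
5:4 ≈ 1.250; option 4 is nearest (Δ 0.010).

4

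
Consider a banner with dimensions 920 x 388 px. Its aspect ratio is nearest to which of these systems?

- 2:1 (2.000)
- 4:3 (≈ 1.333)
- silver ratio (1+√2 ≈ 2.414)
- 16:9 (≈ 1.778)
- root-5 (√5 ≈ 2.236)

silver ratio

920/388 ≈ 2.371. Nearest candidates are silver ratio (2.414, off by 0.043) and root-5 (2.236, off by 0.135).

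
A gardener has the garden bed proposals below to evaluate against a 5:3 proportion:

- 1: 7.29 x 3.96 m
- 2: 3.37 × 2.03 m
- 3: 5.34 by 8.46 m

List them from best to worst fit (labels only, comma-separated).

Ratios: 1 = 7.29 / 3.96 ≈ 1.841; 2 = 3.37 / 2.03 ≈ 1.660; 3 = 8.46 / 5.34 ≈ 1.584.
|Δ from 1.667|: 1 0.174; 2 0.007; 3 0.083.

2, 3, 1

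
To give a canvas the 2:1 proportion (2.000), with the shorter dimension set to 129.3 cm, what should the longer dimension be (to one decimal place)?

258.6 cm

2:1 = 2.00000.
Longer side = 129.3 × 2.00000 ≈ 258.600 → 258.6 cm.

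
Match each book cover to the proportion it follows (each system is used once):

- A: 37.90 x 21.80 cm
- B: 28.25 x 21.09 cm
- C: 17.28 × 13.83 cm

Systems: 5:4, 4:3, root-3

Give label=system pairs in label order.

A = 37.90/21.80 ≈ 1.739 → root-3 (1.732)
B = 28.25/21.09 ≈ 1.339 → 4:3 (1.333)
C = 17.28/13.83 ≈ 1.249 → 5:4 (1.250)

A=root-3, B=4:3, C=5:4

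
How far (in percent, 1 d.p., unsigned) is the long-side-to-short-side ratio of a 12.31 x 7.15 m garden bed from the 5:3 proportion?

3.3%

Ratio = 12.31 / 7.15 ≈ 1.7217.
Ideal 5:3 ≈ 1.6667. |1.7217 − 1.6667| / 1.6667 ≈ 3.30% → 3.3%.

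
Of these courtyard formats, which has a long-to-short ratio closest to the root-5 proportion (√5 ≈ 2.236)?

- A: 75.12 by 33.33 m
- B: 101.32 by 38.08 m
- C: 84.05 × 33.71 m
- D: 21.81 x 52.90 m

A

Ratios (long/short): A ≈ 2.254; B ≈ 2.661; C ≈ 2.493; D ≈ 2.425.
root-5 ≈ 2.236; option A is nearest (Δ 0.018).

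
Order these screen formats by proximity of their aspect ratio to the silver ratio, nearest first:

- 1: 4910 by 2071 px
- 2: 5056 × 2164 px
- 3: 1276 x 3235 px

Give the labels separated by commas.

1, 2, 3

Ratios: 1 = 4910 / 2071 ≈ 2.371; 2 = 5056 / 2164 ≈ 2.336; 3 = 3235 / 1276 ≈ 2.535.
|Δ from 2.414|: 1 0.043; 2 0.078; 3 0.121.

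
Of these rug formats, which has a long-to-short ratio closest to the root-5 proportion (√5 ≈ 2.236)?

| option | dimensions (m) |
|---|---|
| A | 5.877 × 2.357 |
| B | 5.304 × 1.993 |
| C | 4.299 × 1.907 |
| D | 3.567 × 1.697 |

Target root-5 ≈ 2.236.
A: 2.493 (Δ0.257)  B: 2.661 (Δ0.425)  C: 2.254 (Δ0.018)  D: 2.102 (Δ0.134)

C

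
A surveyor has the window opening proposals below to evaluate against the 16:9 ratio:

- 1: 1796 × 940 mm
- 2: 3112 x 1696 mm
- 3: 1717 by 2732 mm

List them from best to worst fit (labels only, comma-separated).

2, 1, 3

Ratios: 1 = 1796 / 940 ≈ 1.911; 2 = 3112 / 1696 ≈ 1.835; 3 = 2732 / 1717 ≈ 1.591.
|Δ from 1.778|: 1 0.133; 2 0.057; 3 0.187.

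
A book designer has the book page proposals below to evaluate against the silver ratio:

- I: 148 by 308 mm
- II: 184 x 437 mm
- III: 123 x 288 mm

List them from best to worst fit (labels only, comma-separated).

II, III, I

Ratios: I = 308 / 148 ≈ 2.081; II = 437 / 184 ≈ 2.375; III = 288 / 123 ≈ 2.341.
|Δ from 2.414|: I 0.333; II 0.039; III 0.073.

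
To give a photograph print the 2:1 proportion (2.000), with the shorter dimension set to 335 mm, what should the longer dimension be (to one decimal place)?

670.0 mm

2:1 = 2.00000.
Longer side = 335 × 2.00000 ≈ 670.000 → 670.0 mm.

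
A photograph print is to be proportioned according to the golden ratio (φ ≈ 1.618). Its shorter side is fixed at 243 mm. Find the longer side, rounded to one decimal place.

393.2 mm

golden ratio ≈ 1.61803.
Longer side = 243 × 1.61803 ≈ 393.181 → 393.2 mm.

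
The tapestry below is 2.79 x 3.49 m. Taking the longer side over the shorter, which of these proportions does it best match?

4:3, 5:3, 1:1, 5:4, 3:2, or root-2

5:4

Ratio = 3.49 / 2.79 ≈ 1.251.
Distances: 4:3 1.333 (Δ 0.082); 5:3 1.667 (Δ 0.416); 1:1 1.000 (Δ 0.251); 5:4 1.250 (Δ 0.001); 3:2 1.500 (Δ 0.249); root-2 1.414 (Δ 0.163).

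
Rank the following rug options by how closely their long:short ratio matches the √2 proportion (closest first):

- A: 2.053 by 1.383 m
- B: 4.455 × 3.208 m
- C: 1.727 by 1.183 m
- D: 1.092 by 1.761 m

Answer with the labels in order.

B, C, A, D

A: 2.053/1.383 ≈ 1.484 → |1.484 − 1.414| = 0.070
B: 4.455/3.208 ≈ 1.389 → |1.389 − 1.414| = 0.025
C: 1.727/1.183 ≈ 1.460 → |1.460 − 1.414| = 0.046
D: 1.761/1.092 ≈ 1.613 → |1.613 − 1.414| = 0.199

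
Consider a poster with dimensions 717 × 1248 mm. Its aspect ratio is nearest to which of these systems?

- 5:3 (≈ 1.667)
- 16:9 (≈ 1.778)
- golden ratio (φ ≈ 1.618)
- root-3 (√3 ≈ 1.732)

root-3

Ratio = 1248 / 717 ≈ 1.741.
Distances: 5:3 1.667 (Δ 0.074); 16:9 1.778 (Δ 0.037); golden ratio 1.618 (Δ 0.123); root-3 1.732 (Δ 0.009).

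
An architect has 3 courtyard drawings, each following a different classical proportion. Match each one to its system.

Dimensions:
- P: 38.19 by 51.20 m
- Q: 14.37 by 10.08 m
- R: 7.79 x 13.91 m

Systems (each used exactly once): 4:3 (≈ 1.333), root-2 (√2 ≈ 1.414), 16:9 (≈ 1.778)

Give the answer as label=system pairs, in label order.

Ratios: P ≈ 1.341; Q ≈ 1.426; R ≈ 1.786.
Targets: 4:3 ≈ 1.333; root-2 ≈ 1.414; 16:9 ≈ 1.778.

P=4:3, Q=root-2, R=16:9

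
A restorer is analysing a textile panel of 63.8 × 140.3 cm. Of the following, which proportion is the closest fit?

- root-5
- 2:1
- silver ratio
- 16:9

root-5

Ratio = 140.3 / 63.8 ≈ 2.199.
Distances: root-5 2.236 (Δ 0.037); 2:1 2.000 (Δ 0.199); silver ratio 2.414 (Δ 0.215); 16:9 1.778 (Δ 0.421).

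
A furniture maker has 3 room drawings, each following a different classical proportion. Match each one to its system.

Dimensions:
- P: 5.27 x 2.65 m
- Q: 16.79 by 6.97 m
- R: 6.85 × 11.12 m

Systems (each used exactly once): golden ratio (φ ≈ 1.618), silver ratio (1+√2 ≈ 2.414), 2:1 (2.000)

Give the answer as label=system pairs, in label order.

P=2:1, Q=silver ratio, R=golden ratio

P = 5.27/2.65 ≈ 1.989 → 2:1 (2.000)
Q = 16.79/6.97 ≈ 2.409 → silver ratio (2.414)
R = 11.12/6.85 ≈ 1.623 → golden ratio (1.618)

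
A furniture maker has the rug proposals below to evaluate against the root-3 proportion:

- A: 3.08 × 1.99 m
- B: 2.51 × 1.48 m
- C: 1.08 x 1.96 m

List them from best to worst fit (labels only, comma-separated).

B, C, A

A: 3.08/1.99 ≈ 1.548 → |1.548 − 1.732| = 0.184
B: 2.51/1.48 ≈ 1.696 → |1.696 − 1.732| = 0.036
C: 1.96/1.08 ≈ 1.815 → |1.815 − 1.732| = 0.083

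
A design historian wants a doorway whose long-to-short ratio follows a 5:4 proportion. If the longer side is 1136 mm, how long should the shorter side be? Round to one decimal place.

5:4 = 1.25000.
Shorter side = 1136 ÷ 1.25000 ≈ 908.800 → 908.8 mm.

908.8 mm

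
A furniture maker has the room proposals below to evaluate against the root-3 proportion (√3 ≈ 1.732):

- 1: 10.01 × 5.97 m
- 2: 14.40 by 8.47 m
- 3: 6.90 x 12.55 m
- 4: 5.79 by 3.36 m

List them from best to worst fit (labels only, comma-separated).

4, 2, 1, 3

1: 10.01/5.97 ≈ 1.677 → |1.677 − 1.732| = 0.055
2: 14.40/8.47 ≈ 1.700 → |1.700 − 1.732| = 0.032
3: 12.55/6.90 ≈ 1.819 → |1.819 − 1.732| = 0.087
4: 5.79/3.36 ≈ 1.723 → |1.723 − 1.732| = 0.009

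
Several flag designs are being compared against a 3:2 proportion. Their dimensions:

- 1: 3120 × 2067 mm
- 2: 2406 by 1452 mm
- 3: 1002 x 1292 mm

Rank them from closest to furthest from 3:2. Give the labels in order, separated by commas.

1, 2, 3

Ratios: 1 = 3120 / 2067 ≈ 1.509; 2 = 2406 / 1452 ≈ 1.657; 3 = 1292 / 1002 ≈ 1.289.
|Δ from 1.500|: 1 0.009; 2 0.157; 3 0.211.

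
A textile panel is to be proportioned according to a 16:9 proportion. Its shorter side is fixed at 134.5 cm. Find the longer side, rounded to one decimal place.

239.1 cm

16:9 ≈ 1.77778.
Longer side = 134.5 × 1.77778 ≈ 239.111 → 239.1 cm.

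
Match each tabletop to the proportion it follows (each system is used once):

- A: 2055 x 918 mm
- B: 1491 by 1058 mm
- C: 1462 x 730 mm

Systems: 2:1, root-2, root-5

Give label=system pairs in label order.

A=root-5, B=root-2, C=2:1

Ratios: A ≈ 2.239; B ≈ 1.409; C ≈ 2.003.
Targets: 2:1 ≈ 2.000; root-2 ≈ 1.414; root-5 ≈ 2.236.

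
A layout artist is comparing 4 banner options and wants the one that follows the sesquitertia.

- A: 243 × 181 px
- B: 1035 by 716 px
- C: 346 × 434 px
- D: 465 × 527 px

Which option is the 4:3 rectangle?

A

Ratios (long/short): A ≈ 1.343; B ≈ 1.446; C ≈ 1.254; D ≈ 1.133.
4:3 ≈ 1.333; option A is nearest (Δ 0.010).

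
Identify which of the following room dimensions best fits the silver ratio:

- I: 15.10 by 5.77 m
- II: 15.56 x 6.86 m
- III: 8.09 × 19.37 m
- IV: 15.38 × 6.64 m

III

Ratios (long/short): I ≈ 2.617; II ≈ 2.268; III ≈ 2.394; IV ≈ 2.316.
silver ratio ≈ 2.414; option III is nearest (Δ 0.020).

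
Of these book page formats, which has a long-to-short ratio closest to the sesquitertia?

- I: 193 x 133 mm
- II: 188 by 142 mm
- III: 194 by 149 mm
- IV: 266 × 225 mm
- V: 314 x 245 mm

Target 4:3 ≈ 1.333.
I: 1.451 (Δ0.118)  II: 1.324 (Δ0.009)  III: 1.302 (Δ0.031)  IV: 1.182 (Δ0.151)  V: 1.282 (Δ0.051)

II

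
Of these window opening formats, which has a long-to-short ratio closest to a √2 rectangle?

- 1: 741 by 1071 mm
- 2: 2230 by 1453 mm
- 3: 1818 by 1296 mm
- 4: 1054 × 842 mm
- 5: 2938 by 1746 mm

Target root-2 ≈ 1.414.
1: 1.445 (Δ0.031)  2: 1.535 (Δ0.121)  3: 1.403 (Δ0.011)  4: 1.252 (Δ0.162)  5: 1.683 (Δ0.269)

3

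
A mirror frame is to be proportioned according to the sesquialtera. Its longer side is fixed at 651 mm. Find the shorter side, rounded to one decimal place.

434.0 mm

3:2 = 1.50000.
Shorter side = 651 ÷ 1.50000 ≈ 434.000 → 434.0 mm.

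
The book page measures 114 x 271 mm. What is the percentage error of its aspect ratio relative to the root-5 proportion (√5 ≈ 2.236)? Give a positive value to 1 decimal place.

Ratio = 271 / 114 ≈ 2.3772.
Ideal root-5 ≈ 2.2361. |2.3772 − 2.2361| / 2.2361 ≈ 6.31% → 6.3%.

6.3%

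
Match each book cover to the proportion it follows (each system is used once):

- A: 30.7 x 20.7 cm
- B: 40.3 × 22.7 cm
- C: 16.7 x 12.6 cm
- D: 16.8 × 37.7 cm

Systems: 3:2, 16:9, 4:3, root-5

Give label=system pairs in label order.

A=3:2, B=16:9, C=4:3, D=root-5

Ratios: A ≈ 1.483; B ≈ 1.775; C ≈ 1.325; D ≈ 2.244.
Targets: 3:2 ≈ 1.500; 16:9 ≈ 1.778; 4:3 ≈ 1.333; root-5 ≈ 2.236.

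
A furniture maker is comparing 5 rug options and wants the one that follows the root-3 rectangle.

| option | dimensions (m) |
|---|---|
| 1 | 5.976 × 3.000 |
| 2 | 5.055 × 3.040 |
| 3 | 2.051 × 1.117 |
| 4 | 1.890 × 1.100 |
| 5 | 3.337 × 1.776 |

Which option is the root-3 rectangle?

4

Ratios (long/short): 1 ≈ 1.992; 2 ≈ 1.663; 3 ≈ 1.836; 4 ≈ 1.718; 5 ≈ 1.879.
root-3 ≈ 1.732; option 4 is nearest (Δ 0.014).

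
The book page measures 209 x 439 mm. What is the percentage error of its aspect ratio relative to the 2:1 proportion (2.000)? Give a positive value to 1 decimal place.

Ratio = 439 / 209 ≈ 2.1005.
Ideal 2:1 = 2.0000. |2.1005 − 2.0000| / 2.0000 ≈ 5.02% → 5.0%.

5.0%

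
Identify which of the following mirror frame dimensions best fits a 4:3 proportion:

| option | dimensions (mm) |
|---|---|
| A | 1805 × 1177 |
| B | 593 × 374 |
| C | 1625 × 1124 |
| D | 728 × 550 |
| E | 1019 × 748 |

D

Ratios (long/short): A ≈ 1.534; B ≈ 1.586; C ≈ 1.446; D ≈ 1.324; E ≈ 1.362.
4:3 ≈ 1.333; option D is nearest (Δ 0.009).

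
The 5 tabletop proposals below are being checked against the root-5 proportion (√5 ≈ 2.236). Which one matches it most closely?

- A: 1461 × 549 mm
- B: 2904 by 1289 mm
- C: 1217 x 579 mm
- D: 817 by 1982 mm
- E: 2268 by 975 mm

Target root-5 ≈ 2.236.
A: 2.661 (Δ0.425)  B: 2.253 (Δ0.017)  C: 2.102 (Δ0.134)  D: 2.426 (Δ0.190)  E: 2.326 (Δ0.090)

B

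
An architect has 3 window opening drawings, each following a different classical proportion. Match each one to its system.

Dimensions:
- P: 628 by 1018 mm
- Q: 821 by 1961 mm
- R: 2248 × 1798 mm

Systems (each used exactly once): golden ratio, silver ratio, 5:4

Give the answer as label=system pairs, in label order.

Ratios: P ≈ 1.621; Q ≈ 2.389; R ≈ 1.250.
Targets: golden ratio ≈ 1.618; silver ratio ≈ 2.414; 5:4 ≈ 1.250.

P=golden ratio, Q=silver ratio, R=5:4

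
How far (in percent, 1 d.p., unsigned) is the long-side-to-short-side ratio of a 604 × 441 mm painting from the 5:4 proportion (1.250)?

9.6%

Ratio = 604 / 441 ≈ 1.3696.
Ideal 5:4 = 1.2500. |1.3696 − 1.2500| / 1.2500 ≈ 9.57% → 9.6%.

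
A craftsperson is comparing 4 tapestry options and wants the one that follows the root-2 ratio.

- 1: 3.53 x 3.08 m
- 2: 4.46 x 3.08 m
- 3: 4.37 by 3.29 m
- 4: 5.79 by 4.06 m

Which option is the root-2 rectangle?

Ratios (long/short): 1 ≈ 1.146; 2 ≈ 1.448; 3 ≈ 1.328; 4 ≈ 1.426.
root-2 ≈ 1.414; option 4 is nearest (Δ 0.012).

4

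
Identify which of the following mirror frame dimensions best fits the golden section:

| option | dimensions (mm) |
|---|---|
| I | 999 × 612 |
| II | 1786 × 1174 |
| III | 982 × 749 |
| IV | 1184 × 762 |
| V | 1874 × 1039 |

I

Ratios (long/short): I ≈ 1.632; II ≈ 1.521; III ≈ 1.311; IV ≈ 1.554; V ≈ 1.804.
golden ratio ≈ 1.618; option I is nearest (Δ 0.014).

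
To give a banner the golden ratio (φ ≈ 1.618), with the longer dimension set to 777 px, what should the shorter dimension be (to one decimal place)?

480.2 px

golden ratio ≈ 1.61803.
Shorter side = 777 ÷ 1.61803 ≈ 480.214 → 480.2 px.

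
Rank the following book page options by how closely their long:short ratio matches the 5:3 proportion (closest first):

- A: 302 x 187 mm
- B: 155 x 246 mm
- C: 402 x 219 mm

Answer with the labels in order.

A, B, C

Ratios: A = 302 / 187 ≈ 1.615; B = 246 / 155 ≈ 1.587; C = 402 / 219 ≈ 1.836.
|Δ from 1.667|: A 0.052; B 0.080; C 0.169.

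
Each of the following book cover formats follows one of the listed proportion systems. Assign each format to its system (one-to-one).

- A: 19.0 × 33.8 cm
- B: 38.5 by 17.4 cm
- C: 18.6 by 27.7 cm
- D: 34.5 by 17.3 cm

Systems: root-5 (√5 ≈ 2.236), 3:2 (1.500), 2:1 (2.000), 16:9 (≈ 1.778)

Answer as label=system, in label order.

Ratios: A ≈ 1.779; B ≈ 2.213; C ≈ 1.489; D ≈ 1.994.
Targets: root-5 ≈ 2.236; 3:2 ≈ 1.500; 2:1 ≈ 2.000; 16:9 ≈ 1.778.

A=16:9, B=root-5, C=3:2, D=2:1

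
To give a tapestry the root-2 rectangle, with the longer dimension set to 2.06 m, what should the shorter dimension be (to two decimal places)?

1.46 m

root-2 ≈ 1.41421.
Shorter side = 2.06 ÷ 1.41421 ≈ 1.4566 → 1.46 m.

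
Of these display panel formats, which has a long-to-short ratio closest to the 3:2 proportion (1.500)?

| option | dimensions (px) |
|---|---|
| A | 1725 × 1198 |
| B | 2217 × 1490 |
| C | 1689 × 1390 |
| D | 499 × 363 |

B

Target 3:2 ≈ 1.500.
A: 1.440 (Δ0.060)  B: 1.488 (Δ0.012)  C: 1.215 (Δ0.285)  D: 1.375 (Δ0.125)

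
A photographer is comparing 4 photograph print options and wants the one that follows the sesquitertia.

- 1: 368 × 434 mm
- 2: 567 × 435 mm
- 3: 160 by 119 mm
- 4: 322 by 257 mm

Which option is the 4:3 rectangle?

Target 4:3 ≈ 1.333.
1: 1.179 (Δ0.154)  2: 1.303 (Δ0.030)  3: 1.345 (Δ0.012)  4: 1.253 (Δ0.080)

3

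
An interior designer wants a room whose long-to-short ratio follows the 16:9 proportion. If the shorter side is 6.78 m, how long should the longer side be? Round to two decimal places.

12.05 m

16:9 ≈ 1.77778.
Longer side = 6.78 × 1.77778 ≈ 12.0533 → 12.05 m.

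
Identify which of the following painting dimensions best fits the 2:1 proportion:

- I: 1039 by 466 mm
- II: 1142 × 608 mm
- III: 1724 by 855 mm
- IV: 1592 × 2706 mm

Target 2:1 ≈ 2.000.
I: 2.230 (Δ0.230)  II: 1.878 (Δ0.122)  III: 2.016 (Δ0.016)  IV: 1.700 (Δ0.300)

III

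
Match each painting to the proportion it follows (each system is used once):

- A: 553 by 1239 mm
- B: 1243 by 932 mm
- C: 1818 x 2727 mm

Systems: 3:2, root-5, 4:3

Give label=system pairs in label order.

A=root-5, B=4:3, C=3:2

A = 1239/553 ≈ 2.241 → root-5 (2.236)
B = 1243/932 ≈ 1.334 → 4:3 (1.333)
C = 2727/1818 ≈ 1.500 → 3:2 (1.500)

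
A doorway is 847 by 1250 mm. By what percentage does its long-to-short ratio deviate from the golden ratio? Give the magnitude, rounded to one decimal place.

8.8%

Ratio = 1250 / 847 ≈ 1.4758.
Ideal golden ratio ≈ 1.6180. |1.4758 − 1.6180| / 1.6180 ≈ 8.79% → 8.8%.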